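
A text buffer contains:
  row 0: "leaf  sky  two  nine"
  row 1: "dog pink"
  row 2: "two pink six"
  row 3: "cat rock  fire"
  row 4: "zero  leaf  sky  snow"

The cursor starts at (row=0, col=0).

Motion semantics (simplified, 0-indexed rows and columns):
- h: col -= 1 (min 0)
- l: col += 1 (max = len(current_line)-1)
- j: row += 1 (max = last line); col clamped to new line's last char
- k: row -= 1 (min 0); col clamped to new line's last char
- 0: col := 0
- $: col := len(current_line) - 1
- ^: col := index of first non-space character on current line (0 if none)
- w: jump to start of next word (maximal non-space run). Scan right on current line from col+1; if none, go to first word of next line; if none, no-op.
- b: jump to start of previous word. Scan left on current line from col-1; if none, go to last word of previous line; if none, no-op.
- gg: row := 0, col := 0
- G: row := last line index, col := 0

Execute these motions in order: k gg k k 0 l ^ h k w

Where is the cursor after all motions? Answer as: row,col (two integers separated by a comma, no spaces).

Answer: 0,6

Derivation:
After 1 (k): row=0 col=0 char='l'
After 2 (gg): row=0 col=0 char='l'
After 3 (k): row=0 col=0 char='l'
After 4 (k): row=0 col=0 char='l'
After 5 (0): row=0 col=0 char='l'
After 6 (l): row=0 col=1 char='e'
After 7 (^): row=0 col=0 char='l'
After 8 (h): row=0 col=0 char='l'
After 9 (k): row=0 col=0 char='l'
After 10 (w): row=0 col=6 char='s'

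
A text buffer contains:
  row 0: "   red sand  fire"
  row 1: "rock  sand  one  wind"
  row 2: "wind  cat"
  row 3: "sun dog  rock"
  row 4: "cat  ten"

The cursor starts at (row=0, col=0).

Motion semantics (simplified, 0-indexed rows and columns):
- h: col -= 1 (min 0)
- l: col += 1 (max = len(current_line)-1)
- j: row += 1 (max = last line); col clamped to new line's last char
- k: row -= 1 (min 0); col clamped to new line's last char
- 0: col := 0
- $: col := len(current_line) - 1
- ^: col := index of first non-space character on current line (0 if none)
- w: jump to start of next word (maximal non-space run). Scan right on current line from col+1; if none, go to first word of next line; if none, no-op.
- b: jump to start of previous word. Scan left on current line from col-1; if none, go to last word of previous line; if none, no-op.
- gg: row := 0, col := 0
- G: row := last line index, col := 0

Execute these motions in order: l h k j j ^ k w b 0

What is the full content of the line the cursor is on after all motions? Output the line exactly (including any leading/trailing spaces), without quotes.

Answer: rock  sand  one  wind

Derivation:
After 1 (l): row=0 col=1 char='_'
After 2 (h): row=0 col=0 char='_'
After 3 (k): row=0 col=0 char='_'
After 4 (j): row=1 col=0 char='r'
After 5 (j): row=2 col=0 char='w'
After 6 (^): row=2 col=0 char='w'
After 7 (k): row=1 col=0 char='r'
After 8 (w): row=1 col=6 char='s'
After 9 (b): row=1 col=0 char='r'
After 10 (0): row=1 col=0 char='r'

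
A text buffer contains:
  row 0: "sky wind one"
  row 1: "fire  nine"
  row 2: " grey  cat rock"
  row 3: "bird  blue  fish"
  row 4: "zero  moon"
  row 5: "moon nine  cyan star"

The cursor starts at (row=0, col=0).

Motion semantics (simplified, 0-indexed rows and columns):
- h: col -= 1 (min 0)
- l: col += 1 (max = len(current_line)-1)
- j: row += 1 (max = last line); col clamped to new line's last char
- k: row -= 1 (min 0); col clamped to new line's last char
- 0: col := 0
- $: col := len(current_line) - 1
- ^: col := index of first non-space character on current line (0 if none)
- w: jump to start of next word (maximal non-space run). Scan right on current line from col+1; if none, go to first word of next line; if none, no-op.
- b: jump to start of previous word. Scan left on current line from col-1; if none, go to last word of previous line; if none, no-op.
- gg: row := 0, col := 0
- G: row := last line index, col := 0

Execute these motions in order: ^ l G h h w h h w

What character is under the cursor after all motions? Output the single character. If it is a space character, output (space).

After 1 (^): row=0 col=0 char='s'
After 2 (l): row=0 col=1 char='k'
After 3 (G): row=5 col=0 char='m'
After 4 (h): row=5 col=0 char='m'
After 5 (h): row=5 col=0 char='m'
After 6 (w): row=5 col=5 char='n'
After 7 (h): row=5 col=4 char='_'
After 8 (h): row=5 col=3 char='n'
After 9 (w): row=5 col=5 char='n'

Answer: n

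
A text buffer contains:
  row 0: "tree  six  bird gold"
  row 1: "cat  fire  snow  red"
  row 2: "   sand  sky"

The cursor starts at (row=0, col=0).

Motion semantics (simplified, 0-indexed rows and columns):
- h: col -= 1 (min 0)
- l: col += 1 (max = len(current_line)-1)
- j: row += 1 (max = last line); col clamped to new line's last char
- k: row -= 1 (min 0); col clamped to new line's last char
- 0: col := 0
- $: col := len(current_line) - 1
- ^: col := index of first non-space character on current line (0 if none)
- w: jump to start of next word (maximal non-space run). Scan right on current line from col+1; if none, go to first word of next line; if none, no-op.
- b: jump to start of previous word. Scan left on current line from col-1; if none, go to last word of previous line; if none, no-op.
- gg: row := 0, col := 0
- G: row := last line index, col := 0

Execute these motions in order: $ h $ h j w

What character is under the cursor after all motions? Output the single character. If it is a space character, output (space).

Answer: s

Derivation:
After 1 ($): row=0 col=19 char='d'
After 2 (h): row=0 col=18 char='l'
After 3 ($): row=0 col=19 char='d'
After 4 (h): row=0 col=18 char='l'
After 5 (j): row=1 col=18 char='e'
After 6 (w): row=2 col=3 char='s'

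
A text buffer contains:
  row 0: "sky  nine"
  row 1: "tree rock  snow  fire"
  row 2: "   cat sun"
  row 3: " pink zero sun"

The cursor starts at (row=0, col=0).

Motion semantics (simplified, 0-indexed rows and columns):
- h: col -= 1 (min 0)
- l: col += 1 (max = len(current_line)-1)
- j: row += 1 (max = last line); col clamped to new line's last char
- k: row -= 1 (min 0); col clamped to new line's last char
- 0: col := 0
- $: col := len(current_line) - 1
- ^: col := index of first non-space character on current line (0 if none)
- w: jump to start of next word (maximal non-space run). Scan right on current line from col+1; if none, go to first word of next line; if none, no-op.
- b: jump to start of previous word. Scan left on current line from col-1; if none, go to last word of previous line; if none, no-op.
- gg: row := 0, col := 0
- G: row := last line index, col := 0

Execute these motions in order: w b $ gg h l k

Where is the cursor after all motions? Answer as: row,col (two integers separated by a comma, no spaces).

After 1 (w): row=0 col=5 char='n'
After 2 (b): row=0 col=0 char='s'
After 3 ($): row=0 col=8 char='e'
After 4 (gg): row=0 col=0 char='s'
After 5 (h): row=0 col=0 char='s'
After 6 (l): row=0 col=1 char='k'
After 7 (k): row=0 col=1 char='k'

Answer: 0,1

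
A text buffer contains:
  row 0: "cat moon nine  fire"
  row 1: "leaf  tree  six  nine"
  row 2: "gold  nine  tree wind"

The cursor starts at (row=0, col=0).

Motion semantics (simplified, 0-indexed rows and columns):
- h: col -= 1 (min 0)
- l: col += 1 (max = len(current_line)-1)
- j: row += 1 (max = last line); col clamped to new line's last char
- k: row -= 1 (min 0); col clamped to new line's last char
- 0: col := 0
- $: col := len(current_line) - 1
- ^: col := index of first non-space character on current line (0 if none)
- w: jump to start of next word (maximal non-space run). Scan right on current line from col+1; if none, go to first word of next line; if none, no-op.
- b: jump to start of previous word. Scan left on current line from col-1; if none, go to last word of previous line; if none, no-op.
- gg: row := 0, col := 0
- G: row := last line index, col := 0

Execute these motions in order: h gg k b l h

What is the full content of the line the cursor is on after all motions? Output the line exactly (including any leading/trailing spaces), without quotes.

After 1 (h): row=0 col=0 char='c'
After 2 (gg): row=0 col=0 char='c'
After 3 (k): row=0 col=0 char='c'
After 4 (b): row=0 col=0 char='c'
After 5 (l): row=0 col=1 char='a'
After 6 (h): row=0 col=0 char='c'

Answer: cat moon nine  fire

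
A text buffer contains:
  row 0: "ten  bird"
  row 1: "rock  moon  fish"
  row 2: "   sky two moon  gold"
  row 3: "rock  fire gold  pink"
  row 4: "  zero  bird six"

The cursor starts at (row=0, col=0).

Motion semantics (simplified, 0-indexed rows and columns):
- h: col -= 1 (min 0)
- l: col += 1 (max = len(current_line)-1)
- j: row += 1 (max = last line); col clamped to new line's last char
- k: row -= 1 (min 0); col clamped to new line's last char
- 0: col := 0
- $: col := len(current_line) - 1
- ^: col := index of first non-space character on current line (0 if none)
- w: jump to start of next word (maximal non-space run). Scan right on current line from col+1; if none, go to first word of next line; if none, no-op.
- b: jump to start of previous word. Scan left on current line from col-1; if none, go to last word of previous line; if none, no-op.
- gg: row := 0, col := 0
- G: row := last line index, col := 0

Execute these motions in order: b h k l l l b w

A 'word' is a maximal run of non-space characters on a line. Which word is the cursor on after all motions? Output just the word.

Answer: bird

Derivation:
After 1 (b): row=0 col=0 char='t'
After 2 (h): row=0 col=0 char='t'
After 3 (k): row=0 col=0 char='t'
After 4 (l): row=0 col=1 char='e'
After 5 (l): row=0 col=2 char='n'
After 6 (l): row=0 col=3 char='_'
After 7 (b): row=0 col=0 char='t'
After 8 (w): row=0 col=5 char='b'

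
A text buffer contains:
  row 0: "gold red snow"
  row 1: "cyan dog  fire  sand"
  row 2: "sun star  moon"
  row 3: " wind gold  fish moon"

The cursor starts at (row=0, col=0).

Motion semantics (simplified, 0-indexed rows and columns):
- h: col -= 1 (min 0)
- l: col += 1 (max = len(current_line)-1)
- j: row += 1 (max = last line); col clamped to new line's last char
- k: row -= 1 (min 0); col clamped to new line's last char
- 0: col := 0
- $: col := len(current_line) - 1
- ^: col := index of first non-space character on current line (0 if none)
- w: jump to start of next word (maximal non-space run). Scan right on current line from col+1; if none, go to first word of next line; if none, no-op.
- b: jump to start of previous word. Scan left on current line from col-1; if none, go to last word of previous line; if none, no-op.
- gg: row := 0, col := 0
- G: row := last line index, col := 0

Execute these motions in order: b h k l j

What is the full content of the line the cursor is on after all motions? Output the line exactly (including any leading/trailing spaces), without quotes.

Answer: cyan dog  fire  sand

Derivation:
After 1 (b): row=0 col=0 char='g'
After 2 (h): row=0 col=0 char='g'
After 3 (k): row=0 col=0 char='g'
After 4 (l): row=0 col=1 char='o'
After 5 (j): row=1 col=1 char='y'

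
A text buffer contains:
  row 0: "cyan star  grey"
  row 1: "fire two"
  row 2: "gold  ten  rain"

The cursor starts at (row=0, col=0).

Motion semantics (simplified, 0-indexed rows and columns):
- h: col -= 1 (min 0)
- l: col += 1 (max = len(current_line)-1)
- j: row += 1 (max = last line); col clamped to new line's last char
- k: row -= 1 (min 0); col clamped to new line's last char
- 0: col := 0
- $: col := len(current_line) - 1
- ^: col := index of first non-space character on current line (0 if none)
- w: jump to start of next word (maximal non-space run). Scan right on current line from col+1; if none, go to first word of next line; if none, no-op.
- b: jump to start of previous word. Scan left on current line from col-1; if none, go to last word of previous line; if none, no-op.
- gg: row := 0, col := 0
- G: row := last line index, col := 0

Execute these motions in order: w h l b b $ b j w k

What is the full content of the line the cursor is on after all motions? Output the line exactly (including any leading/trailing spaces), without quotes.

After 1 (w): row=0 col=5 char='s'
After 2 (h): row=0 col=4 char='_'
After 3 (l): row=0 col=5 char='s'
After 4 (b): row=0 col=0 char='c'
After 5 (b): row=0 col=0 char='c'
After 6 ($): row=0 col=14 char='y'
After 7 (b): row=0 col=11 char='g'
After 8 (j): row=1 col=7 char='o'
After 9 (w): row=2 col=0 char='g'
After 10 (k): row=1 col=0 char='f'

Answer: fire two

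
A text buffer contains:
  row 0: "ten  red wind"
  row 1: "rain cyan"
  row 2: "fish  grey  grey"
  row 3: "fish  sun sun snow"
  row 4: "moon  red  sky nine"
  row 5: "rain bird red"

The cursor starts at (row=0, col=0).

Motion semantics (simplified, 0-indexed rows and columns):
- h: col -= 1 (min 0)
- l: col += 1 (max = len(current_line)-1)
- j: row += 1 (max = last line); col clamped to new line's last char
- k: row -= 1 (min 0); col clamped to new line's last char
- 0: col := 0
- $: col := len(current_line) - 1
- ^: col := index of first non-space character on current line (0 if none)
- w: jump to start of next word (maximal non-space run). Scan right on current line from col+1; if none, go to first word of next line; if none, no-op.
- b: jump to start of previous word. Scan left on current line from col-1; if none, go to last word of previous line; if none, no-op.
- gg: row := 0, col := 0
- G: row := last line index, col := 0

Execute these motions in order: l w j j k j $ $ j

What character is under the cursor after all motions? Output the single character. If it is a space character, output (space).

Answer: n

Derivation:
After 1 (l): row=0 col=1 char='e'
After 2 (w): row=0 col=5 char='r'
After 3 (j): row=1 col=5 char='c'
After 4 (j): row=2 col=5 char='_'
After 5 (k): row=1 col=5 char='c'
After 6 (j): row=2 col=5 char='_'
After 7 ($): row=2 col=15 char='y'
After 8 ($): row=2 col=15 char='y'
After 9 (j): row=3 col=15 char='n'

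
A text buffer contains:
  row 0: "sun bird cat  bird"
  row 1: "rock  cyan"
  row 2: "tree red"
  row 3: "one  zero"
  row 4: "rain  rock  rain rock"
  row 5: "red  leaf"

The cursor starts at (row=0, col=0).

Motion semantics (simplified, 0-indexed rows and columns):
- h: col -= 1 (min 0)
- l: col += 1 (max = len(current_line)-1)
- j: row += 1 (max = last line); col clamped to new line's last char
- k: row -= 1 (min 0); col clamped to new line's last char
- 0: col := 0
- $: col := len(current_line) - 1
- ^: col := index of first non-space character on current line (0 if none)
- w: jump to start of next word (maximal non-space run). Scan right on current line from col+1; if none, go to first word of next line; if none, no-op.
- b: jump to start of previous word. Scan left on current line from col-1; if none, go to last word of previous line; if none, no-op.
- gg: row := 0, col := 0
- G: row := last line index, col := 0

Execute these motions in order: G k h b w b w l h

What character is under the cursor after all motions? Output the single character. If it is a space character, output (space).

After 1 (G): row=5 col=0 char='r'
After 2 (k): row=4 col=0 char='r'
After 3 (h): row=4 col=0 char='r'
After 4 (b): row=3 col=5 char='z'
After 5 (w): row=4 col=0 char='r'
After 6 (b): row=3 col=5 char='z'
After 7 (w): row=4 col=0 char='r'
After 8 (l): row=4 col=1 char='a'
After 9 (h): row=4 col=0 char='r'

Answer: r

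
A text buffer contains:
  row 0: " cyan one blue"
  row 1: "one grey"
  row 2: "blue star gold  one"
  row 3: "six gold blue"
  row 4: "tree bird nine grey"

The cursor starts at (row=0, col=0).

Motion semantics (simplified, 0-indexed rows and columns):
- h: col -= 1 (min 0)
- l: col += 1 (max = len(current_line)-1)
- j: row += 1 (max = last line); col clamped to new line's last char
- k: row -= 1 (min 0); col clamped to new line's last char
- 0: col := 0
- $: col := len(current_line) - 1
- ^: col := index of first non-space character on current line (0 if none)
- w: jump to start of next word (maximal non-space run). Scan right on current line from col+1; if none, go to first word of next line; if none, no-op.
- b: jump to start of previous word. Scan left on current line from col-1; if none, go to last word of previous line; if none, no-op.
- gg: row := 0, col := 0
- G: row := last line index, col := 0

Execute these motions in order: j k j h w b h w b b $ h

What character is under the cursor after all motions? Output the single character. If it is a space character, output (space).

After 1 (j): row=1 col=0 char='o'
After 2 (k): row=0 col=0 char='_'
After 3 (j): row=1 col=0 char='o'
After 4 (h): row=1 col=0 char='o'
After 5 (w): row=1 col=4 char='g'
After 6 (b): row=1 col=0 char='o'
After 7 (h): row=1 col=0 char='o'
After 8 (w): row=1 col=4 char='g'
After 9 (b): row=1 col=0 char='o'
After 10 (b): row=0 col=10 char='b'
After 11 ($): row=0 col=13 char='e'
After 12 (h): row=0 col=12 char='u'

Answer: u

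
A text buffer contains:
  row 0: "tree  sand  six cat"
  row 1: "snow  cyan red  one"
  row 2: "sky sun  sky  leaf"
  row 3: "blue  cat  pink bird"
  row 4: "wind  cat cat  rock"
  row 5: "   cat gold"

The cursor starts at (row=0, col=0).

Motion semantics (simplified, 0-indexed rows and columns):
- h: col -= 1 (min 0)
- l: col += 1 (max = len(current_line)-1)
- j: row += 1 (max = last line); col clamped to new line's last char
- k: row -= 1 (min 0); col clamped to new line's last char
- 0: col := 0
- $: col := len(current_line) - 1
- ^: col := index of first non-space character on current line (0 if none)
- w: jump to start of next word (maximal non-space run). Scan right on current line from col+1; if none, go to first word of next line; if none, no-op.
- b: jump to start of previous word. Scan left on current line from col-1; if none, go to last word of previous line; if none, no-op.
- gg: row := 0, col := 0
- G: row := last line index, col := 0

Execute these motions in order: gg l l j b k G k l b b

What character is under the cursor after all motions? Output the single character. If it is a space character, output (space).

Answer: b

Derivation:
After 1 (gg): row=0 col=0 char='t'
After 2 (l): row=0 col=1 char='r'
After 3 (l): row=0 col=2 char='e'
After 4 (j): row=1 col=2 char='o'
After 5 (b): row=1 col=0 char='s'
After 6 (k): row=0 col=0 char='t'
After 7 (G): row=5 col=0 char='_'
After 8 (k): row=4 col=0 char='w'
After 9 (l): row=4 col=1 char='i'
After 10 (b): row=4 col=0 char='w'
After 11 (b): row=3 col=16 char='b'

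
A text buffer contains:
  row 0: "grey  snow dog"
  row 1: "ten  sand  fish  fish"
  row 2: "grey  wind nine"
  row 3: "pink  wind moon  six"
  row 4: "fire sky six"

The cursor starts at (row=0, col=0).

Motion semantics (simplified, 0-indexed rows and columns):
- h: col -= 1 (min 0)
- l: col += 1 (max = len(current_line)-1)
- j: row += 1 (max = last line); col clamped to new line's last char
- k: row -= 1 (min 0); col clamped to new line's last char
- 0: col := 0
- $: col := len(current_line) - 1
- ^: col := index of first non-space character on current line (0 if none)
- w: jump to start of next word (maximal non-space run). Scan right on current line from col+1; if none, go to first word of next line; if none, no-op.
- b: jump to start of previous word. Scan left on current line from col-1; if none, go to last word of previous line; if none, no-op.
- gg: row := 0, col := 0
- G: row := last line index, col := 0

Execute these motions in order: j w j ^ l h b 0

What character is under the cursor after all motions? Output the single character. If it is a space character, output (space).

After 1 (j): row=1 col=0 char='t'
After 2 (w): row=1 col=5 char='s'
After 3 (j): row=2 col=5 char='_'
After 4 (^): row=2 col=0 char='g'
After 5 (l): row=2 col=1 char='r'
After 6 (h): row=2 col=0 char='g'
After 7 (b): row=1 col=17 char='f'
After 8 (0): row=1 col=0 char='t'

Answer: t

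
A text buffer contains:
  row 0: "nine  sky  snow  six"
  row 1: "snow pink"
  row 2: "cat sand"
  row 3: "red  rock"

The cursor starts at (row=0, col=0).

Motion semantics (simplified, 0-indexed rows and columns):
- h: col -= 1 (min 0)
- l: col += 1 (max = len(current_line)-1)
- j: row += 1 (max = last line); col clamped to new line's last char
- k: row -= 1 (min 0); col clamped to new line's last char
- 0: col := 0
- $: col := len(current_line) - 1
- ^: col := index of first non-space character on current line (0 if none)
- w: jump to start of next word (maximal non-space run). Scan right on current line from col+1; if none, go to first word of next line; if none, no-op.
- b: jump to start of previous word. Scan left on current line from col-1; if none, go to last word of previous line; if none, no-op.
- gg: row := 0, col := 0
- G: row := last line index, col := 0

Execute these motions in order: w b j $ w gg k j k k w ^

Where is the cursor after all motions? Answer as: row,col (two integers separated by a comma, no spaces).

Answer: 0,0

Derivation:
After 1 (w): row=0 col=6 char='s'
After 2 (b): row=0 col=0 char='n'
After 3 (j): row=1 col=0 char='s'
After 4 ($): row=1 col=8 char='k'
After 5 (w): row=2 col=0 char='c'
After 6 (gg): row=0 col=0 char='n'
After 7 (k): row=0 col=0 char='n'
After 8 (j): row=1 col=0 char='s'
After 9 (k): row=0 col=0 char='n'
After 10 (k): row=0 col=0 char='n'
After 11 (w): row=0 col=6 char='s'
After 12 (^): row=0 col=0 char='n'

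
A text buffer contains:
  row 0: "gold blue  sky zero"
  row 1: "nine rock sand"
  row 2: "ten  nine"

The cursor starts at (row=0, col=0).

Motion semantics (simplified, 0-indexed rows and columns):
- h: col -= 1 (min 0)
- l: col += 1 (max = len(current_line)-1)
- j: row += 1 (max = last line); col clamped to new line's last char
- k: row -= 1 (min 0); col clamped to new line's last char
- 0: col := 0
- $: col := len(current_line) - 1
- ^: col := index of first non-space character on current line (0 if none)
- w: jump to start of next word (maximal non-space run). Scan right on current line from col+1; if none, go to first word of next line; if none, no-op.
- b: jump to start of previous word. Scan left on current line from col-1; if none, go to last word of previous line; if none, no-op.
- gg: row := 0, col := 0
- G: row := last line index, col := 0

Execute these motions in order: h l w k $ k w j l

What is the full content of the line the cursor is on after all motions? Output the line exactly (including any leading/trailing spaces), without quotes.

After 1 (h): row=0 col=0 char='g'
After 2 (l): row=0 col=1 char='o'
After 3 (w): row=0 col=5 char='b'
After 4 (k): row=0 col=5 char='b'
After 5 ($): row=0 col=18 char='o'
After 6 (k): row=0 col=18 char='o'
After 7 (w): row=1 col=0 char='n'
After 8 (j): row=2 col=0 char='t'
After 9 (l): row=2 col=1 char='e'

Answer: ten  nine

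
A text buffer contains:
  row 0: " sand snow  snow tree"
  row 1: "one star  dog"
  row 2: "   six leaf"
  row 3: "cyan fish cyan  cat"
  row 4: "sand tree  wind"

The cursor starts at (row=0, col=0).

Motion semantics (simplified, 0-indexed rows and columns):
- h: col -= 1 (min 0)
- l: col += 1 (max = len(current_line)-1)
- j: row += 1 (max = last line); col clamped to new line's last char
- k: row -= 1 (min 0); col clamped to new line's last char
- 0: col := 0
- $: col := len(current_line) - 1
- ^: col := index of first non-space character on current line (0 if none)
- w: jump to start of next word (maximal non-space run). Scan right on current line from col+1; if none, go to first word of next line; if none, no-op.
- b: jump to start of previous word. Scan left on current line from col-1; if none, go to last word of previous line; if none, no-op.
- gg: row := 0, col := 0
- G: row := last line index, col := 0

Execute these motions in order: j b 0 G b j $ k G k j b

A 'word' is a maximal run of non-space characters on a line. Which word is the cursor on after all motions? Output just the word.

After 1 (j): row=1 col=0 char='o'
After 2 (b): row=0 col=17 char='t'
After 3 (0): row=0 col=0 char='_'
After 4 (G): row=4 col=0 char='s'
After 5 (b): row=3 col=16 char='c'
After 6 (j): row=4 col=14 char='d'
After 7 ($): row=4 col=14 char='d'
After 8 (k): row=3 col=14 char='_'
After 9 (G): row=4 col=0 char='s'
After 10 (k): row=3 col=0 char='c'
After 11 (j): row=4 col=0 char='s'
After 12 (b): row=3 col=16 char='c'

Answer: cat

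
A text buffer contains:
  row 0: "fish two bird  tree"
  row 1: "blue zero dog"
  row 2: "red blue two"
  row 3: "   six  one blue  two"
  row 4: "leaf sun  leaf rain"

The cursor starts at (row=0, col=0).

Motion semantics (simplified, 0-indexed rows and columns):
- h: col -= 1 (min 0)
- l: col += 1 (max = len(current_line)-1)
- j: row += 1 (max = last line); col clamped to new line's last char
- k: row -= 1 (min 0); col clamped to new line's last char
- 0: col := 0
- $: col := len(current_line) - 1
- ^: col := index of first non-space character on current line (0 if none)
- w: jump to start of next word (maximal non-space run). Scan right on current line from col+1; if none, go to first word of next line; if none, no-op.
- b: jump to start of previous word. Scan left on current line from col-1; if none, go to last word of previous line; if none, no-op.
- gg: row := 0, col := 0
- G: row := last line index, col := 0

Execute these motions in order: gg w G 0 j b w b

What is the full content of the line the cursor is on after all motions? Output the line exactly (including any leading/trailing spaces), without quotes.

After 1 (gg): row=0 col=0 char='f'
After 2 (w): row=0 col=5 char='t'
After 3 (G): row=4 col=0 char='l'
After 4 (0): row=4 col=0 char='l'
After 5 (j): row=4 col=0 char='l'
After 6 (b): row=3 col=18 char='t'
After 7 (w): row=4 col=0 char='l'
After 8 (b): row=3 col=18 char='t'

Answer:    six  one blue  two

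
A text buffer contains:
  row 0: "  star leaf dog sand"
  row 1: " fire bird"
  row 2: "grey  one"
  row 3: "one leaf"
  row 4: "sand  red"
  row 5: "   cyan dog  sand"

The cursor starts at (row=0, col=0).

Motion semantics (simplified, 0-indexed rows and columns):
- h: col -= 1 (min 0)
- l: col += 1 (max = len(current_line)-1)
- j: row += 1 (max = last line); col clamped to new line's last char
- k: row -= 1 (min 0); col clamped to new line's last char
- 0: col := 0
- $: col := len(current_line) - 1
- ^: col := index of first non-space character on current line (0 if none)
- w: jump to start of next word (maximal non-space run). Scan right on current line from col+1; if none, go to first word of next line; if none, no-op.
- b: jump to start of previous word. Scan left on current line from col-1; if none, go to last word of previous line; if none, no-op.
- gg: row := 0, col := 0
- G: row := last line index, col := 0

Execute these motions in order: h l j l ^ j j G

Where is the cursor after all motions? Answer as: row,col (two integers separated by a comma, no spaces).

After 1 (h): row=0 col=0 char='_'
After 2 (l): row=0 col=1 char='_'
After 3 (j): row=1 col=1 char='f'
After 4 (l): row=1 col=2 char='i'
After 5 (^): row=1 col=1 char='f'
After 6 (j): row=2 col=1 char='r'
After 7 (j): row=3 col=1 char='n'
After 8 (G): row=5 col=0 char='_'

Answer: 5,0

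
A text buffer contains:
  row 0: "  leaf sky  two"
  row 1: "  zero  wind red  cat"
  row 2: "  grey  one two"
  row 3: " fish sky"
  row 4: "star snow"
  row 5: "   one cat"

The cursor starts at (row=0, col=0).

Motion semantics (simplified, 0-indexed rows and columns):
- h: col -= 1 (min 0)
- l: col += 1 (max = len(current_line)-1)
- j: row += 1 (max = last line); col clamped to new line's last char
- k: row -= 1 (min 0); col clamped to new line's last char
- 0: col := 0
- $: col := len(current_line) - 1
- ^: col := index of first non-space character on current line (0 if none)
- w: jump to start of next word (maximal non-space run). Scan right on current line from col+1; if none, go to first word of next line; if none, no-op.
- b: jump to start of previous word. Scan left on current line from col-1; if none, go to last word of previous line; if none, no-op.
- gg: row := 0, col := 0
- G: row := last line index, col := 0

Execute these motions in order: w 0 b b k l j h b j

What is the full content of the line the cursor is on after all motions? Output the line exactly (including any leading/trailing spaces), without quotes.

Answer:   zero  wind red  cat

Derivation:
After 1 (w): row=0 col=2 char='l'
After 2 (0): row=0 col=0 char='_'
After 3 (b): row=0 col=0 char='_'
After 4 (b): row=0 col=0 char='_'
After 5 (k): row=0 col=0 char='_'
After 6 (l): row=0 col=1 char='_'
After 7 (j): row=1 col=1 char='_'
After 8 (h): row=1 col=0 char='_'
After 9 (b): row=0 col=12 char='t'
After 10 (j): row=1 col=12 char='_'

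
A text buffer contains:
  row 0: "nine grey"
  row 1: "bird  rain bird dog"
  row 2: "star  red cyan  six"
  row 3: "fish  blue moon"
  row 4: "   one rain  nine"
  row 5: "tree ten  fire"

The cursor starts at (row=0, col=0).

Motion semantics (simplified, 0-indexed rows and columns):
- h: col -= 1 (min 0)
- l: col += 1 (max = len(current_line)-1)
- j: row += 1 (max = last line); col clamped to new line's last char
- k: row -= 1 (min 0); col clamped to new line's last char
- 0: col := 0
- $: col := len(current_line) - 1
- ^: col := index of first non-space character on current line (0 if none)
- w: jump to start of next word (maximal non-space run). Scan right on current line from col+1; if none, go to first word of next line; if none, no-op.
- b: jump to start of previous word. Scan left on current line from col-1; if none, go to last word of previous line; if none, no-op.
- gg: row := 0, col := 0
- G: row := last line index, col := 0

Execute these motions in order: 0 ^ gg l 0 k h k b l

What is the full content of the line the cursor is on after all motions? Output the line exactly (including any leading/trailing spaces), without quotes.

After 1 (0): row=0 col=0 char='n'
After 2 (^): row=0 col=0 char='n'
After 3 (gg): row=0 col=0 char='n'
After 4 (l): row=0 col=1 char='i'
After 5 (0): row=0 col=0 char='n'
After 6 (k): row=0 col=0 char='n'
After 7 (h): row=0 col=0 char='n'
After 8 (k): row=0 col=0 char='n'
After 9 (b): row=0 col=0 char='n'
After 10 (l): row=0 col=1 char='i'

Answer: nine grey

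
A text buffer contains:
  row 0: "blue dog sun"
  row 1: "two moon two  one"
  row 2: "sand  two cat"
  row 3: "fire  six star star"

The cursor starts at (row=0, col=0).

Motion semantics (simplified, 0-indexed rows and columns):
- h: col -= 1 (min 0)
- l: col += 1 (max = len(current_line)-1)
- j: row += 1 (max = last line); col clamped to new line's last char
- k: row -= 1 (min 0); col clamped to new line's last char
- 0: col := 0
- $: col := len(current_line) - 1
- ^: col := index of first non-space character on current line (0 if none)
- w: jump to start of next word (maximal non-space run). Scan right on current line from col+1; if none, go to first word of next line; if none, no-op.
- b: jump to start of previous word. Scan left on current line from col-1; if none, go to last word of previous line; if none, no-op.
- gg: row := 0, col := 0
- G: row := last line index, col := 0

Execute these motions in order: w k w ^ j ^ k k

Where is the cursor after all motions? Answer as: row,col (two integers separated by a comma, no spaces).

After 1 (w): row=0 col=5 char='d'
After 2 (k): row=0 col=5 char='d'
After 3 (w): row=0 col=9 char='s'
After 4 (^): row=0 col=0 char='b'
After 5 (j): row=1 col=0 char='t'
After 6 (^): row=1 col=0 char='t'
After 7 (k): row=0 col=0 char='b'
After 8 (k): row=0 col=0 char='b'

Answer: 0,0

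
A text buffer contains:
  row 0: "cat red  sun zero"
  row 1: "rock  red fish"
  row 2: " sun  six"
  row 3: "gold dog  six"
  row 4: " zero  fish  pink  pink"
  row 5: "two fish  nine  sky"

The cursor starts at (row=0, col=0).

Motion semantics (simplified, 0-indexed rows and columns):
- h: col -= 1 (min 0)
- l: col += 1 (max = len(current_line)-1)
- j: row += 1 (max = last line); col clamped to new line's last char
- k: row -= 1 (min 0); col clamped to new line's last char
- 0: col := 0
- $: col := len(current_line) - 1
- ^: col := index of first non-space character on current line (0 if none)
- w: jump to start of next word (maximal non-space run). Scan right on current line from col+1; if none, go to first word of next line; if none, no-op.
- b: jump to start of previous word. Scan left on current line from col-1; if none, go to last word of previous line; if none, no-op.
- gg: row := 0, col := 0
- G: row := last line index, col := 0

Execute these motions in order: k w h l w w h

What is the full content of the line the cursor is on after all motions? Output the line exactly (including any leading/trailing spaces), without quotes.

After 1 (k): row=0 col=0 char='c'
After 2 (w): row=0 col=4 char='r'
After 3 (h): row=0 col=3 char='_'
After 4 (l): row=0 col=4 char='r'
After 5 (w): row=0 col=9 char='s'
After 6 (w): row=0 col=13 char='z'
After 7 (h): row=0 col=12 char='_'

Answer: cat red  sun zero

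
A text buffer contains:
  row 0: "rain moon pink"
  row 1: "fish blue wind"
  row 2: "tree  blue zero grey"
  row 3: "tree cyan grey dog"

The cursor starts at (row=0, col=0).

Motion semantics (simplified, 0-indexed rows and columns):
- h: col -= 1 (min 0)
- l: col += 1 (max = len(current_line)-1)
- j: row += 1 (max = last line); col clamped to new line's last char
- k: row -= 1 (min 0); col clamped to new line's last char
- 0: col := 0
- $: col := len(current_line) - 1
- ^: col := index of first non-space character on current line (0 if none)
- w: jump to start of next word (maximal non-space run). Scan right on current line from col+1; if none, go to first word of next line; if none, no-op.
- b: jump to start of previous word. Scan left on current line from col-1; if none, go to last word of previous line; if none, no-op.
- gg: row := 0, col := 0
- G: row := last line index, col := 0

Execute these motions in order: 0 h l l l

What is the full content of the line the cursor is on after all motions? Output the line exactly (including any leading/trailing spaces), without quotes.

Answer: rain moon pink

Derivation:
After 1 (0): row=0 col=0 char='r'
After 2 (h): row=0 col=0 char='r'
After 3 (l): row=0 col=1 char='a'
After 4 (l): row=0 col=2 char='i'
After 5 (l): row=0 col=3 char='n'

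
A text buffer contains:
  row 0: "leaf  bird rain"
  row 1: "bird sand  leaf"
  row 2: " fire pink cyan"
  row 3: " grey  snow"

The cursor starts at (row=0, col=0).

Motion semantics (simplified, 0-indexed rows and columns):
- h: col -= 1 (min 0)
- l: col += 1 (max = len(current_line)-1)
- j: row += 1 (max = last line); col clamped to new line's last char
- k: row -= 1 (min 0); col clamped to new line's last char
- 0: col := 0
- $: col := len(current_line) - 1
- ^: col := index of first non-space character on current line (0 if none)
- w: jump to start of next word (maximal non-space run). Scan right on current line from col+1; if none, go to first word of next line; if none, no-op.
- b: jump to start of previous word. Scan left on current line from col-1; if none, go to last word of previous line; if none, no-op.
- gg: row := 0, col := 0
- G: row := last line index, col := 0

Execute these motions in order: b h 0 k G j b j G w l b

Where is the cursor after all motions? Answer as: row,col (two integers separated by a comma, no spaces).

Answer: 3,1

Derivation:
After 1 (b): row=0 col=0 char='l'
After 2 (h): row=0 col=0 char='l'
After 3 (0): row=0 col=0 char='l'
After 4 (k): row=0 col=0 char='l'
After 5 (G): row=3 col=0 char='_'
After 6 (j): row=3 col=0 char='_'
After 7 (b): row=2 col=11 char='c'
After 8 (j): row=3 col=10 char='w'
After 9 (G): row=3 col=0 char='_'
After 10 (w): row=3 col=1 char='g'
After 11 (l): row=3 col=2 char='r'
After 12 (b): row=3 col=1 char='g'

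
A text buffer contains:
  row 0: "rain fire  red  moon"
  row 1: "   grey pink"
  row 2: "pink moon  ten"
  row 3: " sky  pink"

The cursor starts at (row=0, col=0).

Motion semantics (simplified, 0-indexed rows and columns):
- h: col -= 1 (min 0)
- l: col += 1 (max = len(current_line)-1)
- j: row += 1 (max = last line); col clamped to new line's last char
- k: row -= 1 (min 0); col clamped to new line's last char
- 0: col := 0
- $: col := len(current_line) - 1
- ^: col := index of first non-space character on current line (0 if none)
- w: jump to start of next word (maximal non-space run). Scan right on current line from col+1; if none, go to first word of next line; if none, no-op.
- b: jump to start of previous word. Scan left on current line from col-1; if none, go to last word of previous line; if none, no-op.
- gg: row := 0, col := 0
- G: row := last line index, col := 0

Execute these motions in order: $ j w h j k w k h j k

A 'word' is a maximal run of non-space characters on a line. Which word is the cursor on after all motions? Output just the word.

After 1 ($): row=0 col=19 char='n'
After 2 (j): row=1 col=11 char='k'
After 3 (w): row=2 col=0 char='p'
After 4 (h): row=2 col=0 char='p'
After 5 (j): row=3 col=0 char='_'
After 6 (k): row=2 col=0 char='p'
After 7 (w): row=2 col=5 char='m'
After 8 (k): row=1 col=5 char='e'
After 9 (h): row=1 col=4 char='r'
After 10 (j): row=2 col=4 char='_'
After 11 (k): row=1 col=4 char='r'

Answer: grey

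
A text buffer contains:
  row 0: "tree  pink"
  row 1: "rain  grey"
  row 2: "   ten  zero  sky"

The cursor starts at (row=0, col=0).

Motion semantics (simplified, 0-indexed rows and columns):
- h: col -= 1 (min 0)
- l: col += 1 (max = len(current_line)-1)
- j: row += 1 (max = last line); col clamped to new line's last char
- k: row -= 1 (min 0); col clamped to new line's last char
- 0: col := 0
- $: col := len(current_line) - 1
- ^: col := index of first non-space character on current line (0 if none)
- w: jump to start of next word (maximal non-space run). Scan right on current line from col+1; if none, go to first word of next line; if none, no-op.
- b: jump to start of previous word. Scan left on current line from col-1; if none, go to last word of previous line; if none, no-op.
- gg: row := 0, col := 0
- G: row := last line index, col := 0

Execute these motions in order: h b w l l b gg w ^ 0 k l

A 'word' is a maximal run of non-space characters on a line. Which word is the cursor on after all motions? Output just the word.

After 1 (h): row=0 col=0 char='t'
After 2 (b): row=0 col=0 char='t'
After 3 (w): row=0 col=6 char='p'
After 4 (l): row=0 col=7 char='i'
After 5 (l): row=0 col=8 char='n'
After 6 (b): row=0 col=6 char='p'
After 7 (gg): row=0 col=0 char='t'
After 8 (w): row=0 col=6 char='p'
After 9 (^): row=0 col=0 char='t'
After 10 (0): row=0 col=0 char='t'
After 11 (k): row=0 col=0 char='t'
After 12 (l): row=0 col=1 char='r'

Answer: tree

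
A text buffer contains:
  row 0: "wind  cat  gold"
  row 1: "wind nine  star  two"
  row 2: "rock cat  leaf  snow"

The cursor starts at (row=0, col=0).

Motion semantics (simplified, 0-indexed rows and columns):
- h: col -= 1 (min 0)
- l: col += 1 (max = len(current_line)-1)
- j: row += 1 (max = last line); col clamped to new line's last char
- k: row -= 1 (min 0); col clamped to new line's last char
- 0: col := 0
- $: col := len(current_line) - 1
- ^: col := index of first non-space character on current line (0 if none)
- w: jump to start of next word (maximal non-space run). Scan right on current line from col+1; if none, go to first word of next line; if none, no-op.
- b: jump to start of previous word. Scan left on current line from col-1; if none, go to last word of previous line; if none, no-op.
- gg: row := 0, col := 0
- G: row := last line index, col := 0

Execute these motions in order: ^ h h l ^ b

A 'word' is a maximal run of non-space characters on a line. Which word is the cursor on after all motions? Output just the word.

Answer: wind

Derivation:
After 1 (^): row=0 col=0 char='w'
After 2 (h): row=0 col=0 char='w'
After 3 (h): row=0 col=0 char='w'
After 4 (l): row=0 col=1 char='i'
After 5 (^): row=0 col=0 char='w'
After 6 (b): row=0 col=0 char='w'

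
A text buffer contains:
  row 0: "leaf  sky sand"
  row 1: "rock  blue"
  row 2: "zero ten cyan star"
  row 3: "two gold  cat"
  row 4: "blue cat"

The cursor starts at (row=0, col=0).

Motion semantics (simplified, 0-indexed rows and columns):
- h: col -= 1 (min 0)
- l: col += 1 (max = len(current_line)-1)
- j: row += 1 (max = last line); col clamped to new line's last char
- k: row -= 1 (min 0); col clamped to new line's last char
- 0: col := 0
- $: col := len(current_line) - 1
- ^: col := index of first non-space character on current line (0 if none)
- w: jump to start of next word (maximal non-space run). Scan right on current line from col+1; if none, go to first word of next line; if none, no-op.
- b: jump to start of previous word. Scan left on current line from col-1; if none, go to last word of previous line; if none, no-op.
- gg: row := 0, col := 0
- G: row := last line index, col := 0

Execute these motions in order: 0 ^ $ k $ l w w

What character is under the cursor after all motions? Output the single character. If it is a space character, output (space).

After 1 (0): row=0 col=0 char='l'
After 2 (^): row=0 col=0 char='l'
After 3 ($): row=0 col=13 char='d'
After 4 (k): row=0 col=13 char='d'
After 5 ($): row=0 col=13 char='d'
After 6 (l): row=0 col=13 char='d'
After 7 (w): row=1 col=0 char='r'
After 8 (w): row=1 col=6 char='b'

Answer: b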